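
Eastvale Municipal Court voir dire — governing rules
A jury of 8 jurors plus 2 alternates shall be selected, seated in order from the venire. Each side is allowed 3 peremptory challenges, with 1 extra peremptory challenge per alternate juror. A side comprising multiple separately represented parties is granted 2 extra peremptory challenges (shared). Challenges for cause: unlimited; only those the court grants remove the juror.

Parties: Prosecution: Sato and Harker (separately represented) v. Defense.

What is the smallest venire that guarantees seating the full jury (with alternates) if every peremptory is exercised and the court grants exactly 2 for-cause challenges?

Seats to fill: 8 + 2 alternates = 10.
Peremptories — Prosecution: 3 + 1×2 + 2 = 7; Defense: 3 + 1×2 = 5; total 12.
For-cause removals: 2.
Minimum venire: 10 + 12 + 2 = 24.

24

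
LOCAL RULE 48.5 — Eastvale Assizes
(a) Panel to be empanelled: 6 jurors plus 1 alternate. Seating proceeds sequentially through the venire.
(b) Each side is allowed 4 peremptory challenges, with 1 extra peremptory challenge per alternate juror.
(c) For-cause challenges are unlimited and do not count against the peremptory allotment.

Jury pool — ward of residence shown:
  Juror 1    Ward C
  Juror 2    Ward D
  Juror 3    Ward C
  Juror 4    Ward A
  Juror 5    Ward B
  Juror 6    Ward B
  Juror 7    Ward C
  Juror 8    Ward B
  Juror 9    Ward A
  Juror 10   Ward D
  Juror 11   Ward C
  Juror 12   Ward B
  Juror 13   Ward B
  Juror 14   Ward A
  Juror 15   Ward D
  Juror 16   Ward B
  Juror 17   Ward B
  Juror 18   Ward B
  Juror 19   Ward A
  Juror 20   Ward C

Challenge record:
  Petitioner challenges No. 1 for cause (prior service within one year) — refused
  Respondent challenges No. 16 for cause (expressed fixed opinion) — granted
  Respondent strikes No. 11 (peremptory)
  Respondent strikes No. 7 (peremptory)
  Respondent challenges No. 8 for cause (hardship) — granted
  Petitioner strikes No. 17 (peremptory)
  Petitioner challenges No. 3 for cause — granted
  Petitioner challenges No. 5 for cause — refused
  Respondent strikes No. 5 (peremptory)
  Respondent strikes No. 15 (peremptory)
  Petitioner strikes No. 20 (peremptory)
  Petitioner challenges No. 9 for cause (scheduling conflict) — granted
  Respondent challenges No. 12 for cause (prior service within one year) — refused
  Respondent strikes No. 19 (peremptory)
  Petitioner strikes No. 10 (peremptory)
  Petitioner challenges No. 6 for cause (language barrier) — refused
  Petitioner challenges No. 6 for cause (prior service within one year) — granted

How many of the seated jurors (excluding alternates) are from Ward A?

Removed: #3, #5, #6, #7, #8, #9, #10, #11, #15, #16, #17, #19, #20.
Seated jurors 1–6: #1, #2, #4, #12, #13, #14 (alternates #18 not counted).
Of those, in Ward A: #4, #14 → 2.

2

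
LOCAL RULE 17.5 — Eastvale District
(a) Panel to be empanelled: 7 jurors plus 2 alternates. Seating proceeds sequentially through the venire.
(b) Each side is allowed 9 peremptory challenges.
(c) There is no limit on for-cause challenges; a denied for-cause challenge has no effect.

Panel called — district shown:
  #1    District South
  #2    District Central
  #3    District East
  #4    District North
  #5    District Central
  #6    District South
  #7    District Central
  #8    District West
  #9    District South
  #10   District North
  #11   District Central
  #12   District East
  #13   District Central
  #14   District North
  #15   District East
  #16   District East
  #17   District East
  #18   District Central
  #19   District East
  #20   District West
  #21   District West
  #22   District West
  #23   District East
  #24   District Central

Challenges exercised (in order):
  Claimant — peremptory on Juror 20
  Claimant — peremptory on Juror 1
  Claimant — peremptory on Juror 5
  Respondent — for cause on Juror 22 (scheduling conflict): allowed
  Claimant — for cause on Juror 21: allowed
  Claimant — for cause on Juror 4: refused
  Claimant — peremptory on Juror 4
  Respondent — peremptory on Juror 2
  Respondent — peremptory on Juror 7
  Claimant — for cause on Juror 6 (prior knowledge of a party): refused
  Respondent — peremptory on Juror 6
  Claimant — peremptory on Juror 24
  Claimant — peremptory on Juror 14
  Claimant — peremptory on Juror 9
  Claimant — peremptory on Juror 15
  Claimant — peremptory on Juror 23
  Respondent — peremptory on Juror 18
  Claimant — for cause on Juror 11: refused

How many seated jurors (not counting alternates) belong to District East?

Removed: #1, #2, #4, #5, #6, #7, #9, #14, #15, #18, #20, #21, #22, #23, #24.
Seated jurors 1–7: #3, #8, #10, #11, #12, #13, #16 (alternates #17, #19 not counted).
Of those, in District East: #3, #12, #16 → 3.

3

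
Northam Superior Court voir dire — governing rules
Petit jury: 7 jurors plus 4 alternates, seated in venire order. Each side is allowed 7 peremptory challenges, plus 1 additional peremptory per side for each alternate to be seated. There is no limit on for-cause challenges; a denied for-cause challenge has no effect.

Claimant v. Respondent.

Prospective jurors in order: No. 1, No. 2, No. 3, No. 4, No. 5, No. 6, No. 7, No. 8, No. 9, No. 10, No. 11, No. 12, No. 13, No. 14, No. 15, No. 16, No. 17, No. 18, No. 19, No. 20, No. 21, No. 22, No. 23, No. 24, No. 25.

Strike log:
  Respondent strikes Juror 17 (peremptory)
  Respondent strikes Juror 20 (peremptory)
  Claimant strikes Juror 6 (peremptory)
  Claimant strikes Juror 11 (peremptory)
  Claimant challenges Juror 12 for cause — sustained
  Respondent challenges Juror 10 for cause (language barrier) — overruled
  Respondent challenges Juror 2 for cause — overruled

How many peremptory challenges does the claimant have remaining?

Claimant allotment: 7 base + 1 × 4 alternates = 11.
Claimant peremptories used: #6, #11 — 2 (the for-cause on #12 doesn't count).
Remaining: 11 − 2 = 9.

9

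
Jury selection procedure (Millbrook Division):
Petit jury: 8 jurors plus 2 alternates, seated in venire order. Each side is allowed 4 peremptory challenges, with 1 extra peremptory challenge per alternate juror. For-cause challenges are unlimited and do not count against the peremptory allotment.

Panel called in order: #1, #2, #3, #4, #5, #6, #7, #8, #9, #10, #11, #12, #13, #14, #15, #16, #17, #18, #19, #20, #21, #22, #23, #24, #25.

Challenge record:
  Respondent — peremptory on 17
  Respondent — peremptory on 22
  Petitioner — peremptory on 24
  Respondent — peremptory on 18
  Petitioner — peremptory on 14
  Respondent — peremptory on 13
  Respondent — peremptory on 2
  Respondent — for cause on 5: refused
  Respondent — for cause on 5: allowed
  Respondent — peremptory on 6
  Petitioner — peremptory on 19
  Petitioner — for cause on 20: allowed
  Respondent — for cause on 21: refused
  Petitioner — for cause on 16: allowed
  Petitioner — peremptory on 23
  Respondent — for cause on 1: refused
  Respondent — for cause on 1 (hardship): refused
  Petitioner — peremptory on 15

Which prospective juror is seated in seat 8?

11

Removed: #2, #5, #6, #13, #14, #15, #16, #17, #18, #19, #20, #22, #23, #24. (#1, #21 stay — for-cause denied.)
Seating in order: seats 1–8 → #1, #3, #4, #7, #8, #9, #10, #11; alternates → #12, #21.
So seat 8 is #11.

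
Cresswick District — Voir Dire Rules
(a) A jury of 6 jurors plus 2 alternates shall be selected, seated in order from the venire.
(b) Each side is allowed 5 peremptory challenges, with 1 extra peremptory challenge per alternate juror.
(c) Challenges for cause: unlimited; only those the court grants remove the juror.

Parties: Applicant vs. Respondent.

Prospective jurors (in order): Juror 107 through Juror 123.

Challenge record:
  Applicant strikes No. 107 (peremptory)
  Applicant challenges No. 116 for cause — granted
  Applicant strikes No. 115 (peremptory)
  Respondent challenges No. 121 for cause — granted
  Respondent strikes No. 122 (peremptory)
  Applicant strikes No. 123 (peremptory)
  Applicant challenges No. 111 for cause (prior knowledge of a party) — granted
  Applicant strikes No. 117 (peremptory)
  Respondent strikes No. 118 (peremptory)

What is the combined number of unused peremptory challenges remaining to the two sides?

8

Applicant allotment: 5 base + 1 × 2 alternates = 7. Respondent allotment: 5 base + 1 × 2 alternates = 7.
Applicant peremptories used: #107, #115, #123, #117 — 4 (for-cause on #116, #111 don't count).
Respondent peremptories used: #122, #118 — 2 (the for-cause on #121 doesn't count).
Remaining: (7 − 4) + (7 − 2) = 8.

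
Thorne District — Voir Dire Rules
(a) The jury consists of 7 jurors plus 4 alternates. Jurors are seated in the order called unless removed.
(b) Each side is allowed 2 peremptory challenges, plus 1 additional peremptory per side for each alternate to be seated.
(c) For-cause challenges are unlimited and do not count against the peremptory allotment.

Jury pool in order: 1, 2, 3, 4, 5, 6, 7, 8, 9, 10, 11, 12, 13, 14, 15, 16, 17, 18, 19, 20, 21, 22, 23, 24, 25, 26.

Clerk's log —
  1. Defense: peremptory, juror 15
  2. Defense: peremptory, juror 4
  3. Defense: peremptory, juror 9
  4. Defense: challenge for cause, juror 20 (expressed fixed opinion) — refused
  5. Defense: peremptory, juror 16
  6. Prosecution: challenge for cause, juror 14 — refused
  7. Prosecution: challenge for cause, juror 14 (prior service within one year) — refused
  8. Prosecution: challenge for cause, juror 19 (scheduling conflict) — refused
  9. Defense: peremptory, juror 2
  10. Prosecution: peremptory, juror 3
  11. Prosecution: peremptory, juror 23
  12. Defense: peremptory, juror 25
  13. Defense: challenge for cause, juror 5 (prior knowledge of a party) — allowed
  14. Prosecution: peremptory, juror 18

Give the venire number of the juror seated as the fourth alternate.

19

Removed: #2, #3, #4, #5, #9, #15, #16, #18, #23, #25. (#14, #19, #20 stay — for-cause denied.)
Seating in order: seats 1–7 → #1, #6, #7, #8, #10, #11, #12; alternates → #13, #14, #17, #19.
So alternate 4 is #19.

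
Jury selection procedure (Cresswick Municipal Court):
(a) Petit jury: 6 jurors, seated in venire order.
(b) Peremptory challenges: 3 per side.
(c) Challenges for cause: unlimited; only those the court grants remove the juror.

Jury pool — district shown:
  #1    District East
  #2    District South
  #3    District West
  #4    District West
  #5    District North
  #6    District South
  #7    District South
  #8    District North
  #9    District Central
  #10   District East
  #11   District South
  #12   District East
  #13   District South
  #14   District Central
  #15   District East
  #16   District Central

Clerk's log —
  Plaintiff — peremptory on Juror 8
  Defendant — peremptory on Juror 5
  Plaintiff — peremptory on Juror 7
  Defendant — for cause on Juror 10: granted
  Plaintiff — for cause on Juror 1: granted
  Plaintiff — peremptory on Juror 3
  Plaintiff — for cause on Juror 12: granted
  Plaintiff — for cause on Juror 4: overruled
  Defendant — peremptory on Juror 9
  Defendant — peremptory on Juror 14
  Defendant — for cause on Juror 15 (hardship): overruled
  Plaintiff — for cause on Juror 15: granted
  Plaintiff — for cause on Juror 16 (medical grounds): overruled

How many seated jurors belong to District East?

0

Removed: #1, #3, #5, #7, #8, #9, #10, #12, #14, #15.
Seated jurors 1–6: #2, #4, #6, #11, #13, #16.
None of those are in District East → 0.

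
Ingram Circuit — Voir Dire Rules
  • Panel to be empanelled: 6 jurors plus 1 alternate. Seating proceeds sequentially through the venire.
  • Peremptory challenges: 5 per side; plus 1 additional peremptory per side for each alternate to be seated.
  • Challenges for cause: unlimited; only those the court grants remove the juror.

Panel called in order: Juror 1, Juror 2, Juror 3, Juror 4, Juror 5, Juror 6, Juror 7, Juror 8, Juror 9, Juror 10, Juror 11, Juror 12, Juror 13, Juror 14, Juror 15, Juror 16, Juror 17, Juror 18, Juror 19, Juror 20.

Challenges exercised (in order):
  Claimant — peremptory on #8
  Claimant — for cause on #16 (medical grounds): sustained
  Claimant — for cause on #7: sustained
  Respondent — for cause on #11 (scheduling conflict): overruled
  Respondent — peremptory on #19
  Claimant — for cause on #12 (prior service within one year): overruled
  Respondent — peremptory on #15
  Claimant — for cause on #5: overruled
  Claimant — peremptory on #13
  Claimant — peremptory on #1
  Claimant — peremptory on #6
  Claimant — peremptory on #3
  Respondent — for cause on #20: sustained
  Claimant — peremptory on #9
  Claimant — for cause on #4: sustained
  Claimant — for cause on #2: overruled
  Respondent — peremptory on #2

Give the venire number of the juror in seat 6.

Removed: #1, #2, #3, #4, #6, #7, #8, #9, #13, #15, #16, #19, #20. (#5, #11, #12 stay — for-cause denied.)
Seating in order: seats 1–6 → #5, #10, #11, #12, #14, #17; alternates → #18.
So seat 6 is #17.

17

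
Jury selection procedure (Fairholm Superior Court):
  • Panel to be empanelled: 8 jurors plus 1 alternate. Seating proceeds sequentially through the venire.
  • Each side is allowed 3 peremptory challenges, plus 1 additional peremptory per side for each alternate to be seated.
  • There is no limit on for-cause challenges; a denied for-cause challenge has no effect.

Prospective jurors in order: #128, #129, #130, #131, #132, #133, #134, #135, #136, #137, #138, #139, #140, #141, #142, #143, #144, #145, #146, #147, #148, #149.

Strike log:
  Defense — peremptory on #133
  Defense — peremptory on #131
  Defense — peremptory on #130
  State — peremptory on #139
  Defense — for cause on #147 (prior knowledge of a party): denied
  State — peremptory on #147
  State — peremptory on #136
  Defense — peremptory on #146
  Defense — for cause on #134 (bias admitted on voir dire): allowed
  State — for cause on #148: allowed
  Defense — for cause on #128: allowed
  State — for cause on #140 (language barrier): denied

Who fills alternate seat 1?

143

Removed: #128, #130, #131, #133, #134, #136, #139, #146, #147, #148. (#140 stays — for-cause denied.)
Seating in order: seats 1–8 → #129, #132, #135, #137, #138, #140, #141, #142; alternates → #143.
So alternate 1 is #143.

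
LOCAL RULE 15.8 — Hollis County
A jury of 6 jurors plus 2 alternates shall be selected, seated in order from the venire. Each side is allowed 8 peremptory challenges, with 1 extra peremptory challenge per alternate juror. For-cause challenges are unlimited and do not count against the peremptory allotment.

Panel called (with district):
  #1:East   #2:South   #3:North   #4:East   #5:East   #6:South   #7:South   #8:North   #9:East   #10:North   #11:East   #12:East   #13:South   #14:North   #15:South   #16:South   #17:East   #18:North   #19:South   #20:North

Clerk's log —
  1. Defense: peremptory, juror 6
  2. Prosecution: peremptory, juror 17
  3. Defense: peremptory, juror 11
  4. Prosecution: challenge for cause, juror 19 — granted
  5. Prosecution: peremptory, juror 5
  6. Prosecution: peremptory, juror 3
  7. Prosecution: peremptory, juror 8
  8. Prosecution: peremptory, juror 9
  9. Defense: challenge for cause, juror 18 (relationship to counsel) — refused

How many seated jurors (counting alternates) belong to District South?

Removed: #3, #5, #6, #8, #9, #11, #17, #19.
Seated (8 incl. alternates): #1, #2, #4, #7, #10, #12, #13, #14.
Of those, in District South: #2, #7, #13 → 3.

3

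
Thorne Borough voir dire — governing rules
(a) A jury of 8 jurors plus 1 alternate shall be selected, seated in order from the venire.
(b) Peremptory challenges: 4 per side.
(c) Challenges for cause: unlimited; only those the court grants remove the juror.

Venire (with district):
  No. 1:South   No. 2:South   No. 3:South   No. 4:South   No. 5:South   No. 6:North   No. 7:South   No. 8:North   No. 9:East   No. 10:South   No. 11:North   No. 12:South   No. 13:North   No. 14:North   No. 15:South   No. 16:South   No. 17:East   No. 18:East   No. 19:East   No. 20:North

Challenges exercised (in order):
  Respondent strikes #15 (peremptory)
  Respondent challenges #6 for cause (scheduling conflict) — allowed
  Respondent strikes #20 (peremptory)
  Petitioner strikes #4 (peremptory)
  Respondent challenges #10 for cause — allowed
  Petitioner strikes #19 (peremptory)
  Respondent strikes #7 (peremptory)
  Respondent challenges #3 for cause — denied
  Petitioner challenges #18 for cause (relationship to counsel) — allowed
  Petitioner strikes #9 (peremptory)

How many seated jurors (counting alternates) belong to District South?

Removed: #4, #6, #7, #9, #10, #15, #18, #19, #20.
Seated (9 incl. alternates): #1, #2, #3, #5, #8, #11, #12, #13, #14.
Of those, in District South: #1, #2, #3, #5, #12 → 5.

5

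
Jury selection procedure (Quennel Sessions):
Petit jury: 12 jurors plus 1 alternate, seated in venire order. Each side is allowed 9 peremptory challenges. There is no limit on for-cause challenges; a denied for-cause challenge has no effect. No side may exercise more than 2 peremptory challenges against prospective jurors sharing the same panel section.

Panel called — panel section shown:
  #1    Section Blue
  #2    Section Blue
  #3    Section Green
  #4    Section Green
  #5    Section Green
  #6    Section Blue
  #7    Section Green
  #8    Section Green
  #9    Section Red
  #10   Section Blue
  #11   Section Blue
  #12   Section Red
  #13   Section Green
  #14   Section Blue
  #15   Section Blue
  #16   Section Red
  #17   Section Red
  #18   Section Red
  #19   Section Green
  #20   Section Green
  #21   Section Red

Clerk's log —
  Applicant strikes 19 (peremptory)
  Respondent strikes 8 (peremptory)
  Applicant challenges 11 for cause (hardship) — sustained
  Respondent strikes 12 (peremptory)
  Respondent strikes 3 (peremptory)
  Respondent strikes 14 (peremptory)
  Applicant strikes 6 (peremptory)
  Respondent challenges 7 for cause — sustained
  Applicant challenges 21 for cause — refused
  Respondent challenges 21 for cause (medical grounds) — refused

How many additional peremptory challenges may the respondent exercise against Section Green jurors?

0

Respondent peremptories so far: #8, #12, #3, #14 — 4 of 9 used, 5 left overall.
Against Section Green: #8, #3 — 2 used; per-section cap 2 leaves 0.
Binding limit: min(5, 0) = 0.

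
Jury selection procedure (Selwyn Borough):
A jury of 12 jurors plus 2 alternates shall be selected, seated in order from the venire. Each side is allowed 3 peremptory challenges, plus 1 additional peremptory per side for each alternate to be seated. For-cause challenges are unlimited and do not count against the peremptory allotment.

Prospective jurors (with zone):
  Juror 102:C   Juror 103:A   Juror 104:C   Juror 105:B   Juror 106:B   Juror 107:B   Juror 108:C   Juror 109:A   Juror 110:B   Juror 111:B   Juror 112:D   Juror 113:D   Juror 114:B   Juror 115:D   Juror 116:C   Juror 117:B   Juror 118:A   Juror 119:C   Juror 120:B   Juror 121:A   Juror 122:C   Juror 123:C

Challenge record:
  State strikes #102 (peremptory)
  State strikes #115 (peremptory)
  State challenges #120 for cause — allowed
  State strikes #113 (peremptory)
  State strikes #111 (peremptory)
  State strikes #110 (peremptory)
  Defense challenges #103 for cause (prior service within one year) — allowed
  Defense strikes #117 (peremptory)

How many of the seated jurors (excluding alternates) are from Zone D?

Removed: #102, #103, #110, #111, #113, #115, #117, #120.
Seated jurors 1–12: #104, #105, #106, #107, #108, #109, #112, #114, #116, #118, #119, #121 (alternates #122, #123 not counted).
Of those, in Zone D: #112 → 1.

1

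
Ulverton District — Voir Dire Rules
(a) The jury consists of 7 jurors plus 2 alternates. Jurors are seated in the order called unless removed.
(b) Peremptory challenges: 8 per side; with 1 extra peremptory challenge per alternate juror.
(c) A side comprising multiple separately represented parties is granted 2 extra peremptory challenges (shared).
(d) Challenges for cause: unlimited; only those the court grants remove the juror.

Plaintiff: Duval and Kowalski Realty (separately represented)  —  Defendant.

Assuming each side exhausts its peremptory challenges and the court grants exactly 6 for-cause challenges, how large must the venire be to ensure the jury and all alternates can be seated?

Seats to fill: 7 + 2 alternates = 9.
Peremptories — Plaintiff: 8 + 1×2 + 2 = 12; Defendant: 8 + 1×2 = 10; total 22.
For-cause removals: 6.
Minimum venire: 9 + 22 + 6 = 37.

37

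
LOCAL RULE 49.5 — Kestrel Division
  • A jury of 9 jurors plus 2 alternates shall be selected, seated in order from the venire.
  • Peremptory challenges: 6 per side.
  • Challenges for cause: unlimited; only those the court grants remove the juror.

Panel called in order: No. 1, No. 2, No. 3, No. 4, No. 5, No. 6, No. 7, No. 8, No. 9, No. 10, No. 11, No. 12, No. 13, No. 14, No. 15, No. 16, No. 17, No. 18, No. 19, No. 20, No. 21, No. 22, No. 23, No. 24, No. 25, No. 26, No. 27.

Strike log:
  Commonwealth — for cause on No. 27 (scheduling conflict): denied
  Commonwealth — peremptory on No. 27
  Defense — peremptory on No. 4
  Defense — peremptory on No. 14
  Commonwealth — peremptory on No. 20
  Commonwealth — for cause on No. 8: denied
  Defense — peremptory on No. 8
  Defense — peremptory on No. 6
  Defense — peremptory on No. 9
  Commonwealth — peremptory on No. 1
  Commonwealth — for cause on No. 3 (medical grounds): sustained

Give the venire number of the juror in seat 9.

Removed: #1, #3, #4, #6, #8, #9, #14, #20, #27.
Seating in order: seats 1–9 → #2, #5, #7, #10, #11, #12, #13, #15, #16; alternates → #17, #18.
So seat 9 is #16.

16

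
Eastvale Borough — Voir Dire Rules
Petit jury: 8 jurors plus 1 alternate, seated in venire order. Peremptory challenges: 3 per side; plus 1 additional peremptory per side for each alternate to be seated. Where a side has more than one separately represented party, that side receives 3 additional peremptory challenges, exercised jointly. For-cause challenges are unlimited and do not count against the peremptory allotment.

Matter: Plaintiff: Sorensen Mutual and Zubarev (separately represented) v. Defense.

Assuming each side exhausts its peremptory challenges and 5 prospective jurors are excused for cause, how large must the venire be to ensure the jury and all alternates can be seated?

Seats to fill: 8 + 1 alternates = 9.
Peremptories — Plaintiff: 3 + 1×1 + 3 = 7; Defense: 3 + 1×1 = 4; total 11.
For-cause removals: 5.
Minimum venire: 9 + 11 + 5 = 25.

25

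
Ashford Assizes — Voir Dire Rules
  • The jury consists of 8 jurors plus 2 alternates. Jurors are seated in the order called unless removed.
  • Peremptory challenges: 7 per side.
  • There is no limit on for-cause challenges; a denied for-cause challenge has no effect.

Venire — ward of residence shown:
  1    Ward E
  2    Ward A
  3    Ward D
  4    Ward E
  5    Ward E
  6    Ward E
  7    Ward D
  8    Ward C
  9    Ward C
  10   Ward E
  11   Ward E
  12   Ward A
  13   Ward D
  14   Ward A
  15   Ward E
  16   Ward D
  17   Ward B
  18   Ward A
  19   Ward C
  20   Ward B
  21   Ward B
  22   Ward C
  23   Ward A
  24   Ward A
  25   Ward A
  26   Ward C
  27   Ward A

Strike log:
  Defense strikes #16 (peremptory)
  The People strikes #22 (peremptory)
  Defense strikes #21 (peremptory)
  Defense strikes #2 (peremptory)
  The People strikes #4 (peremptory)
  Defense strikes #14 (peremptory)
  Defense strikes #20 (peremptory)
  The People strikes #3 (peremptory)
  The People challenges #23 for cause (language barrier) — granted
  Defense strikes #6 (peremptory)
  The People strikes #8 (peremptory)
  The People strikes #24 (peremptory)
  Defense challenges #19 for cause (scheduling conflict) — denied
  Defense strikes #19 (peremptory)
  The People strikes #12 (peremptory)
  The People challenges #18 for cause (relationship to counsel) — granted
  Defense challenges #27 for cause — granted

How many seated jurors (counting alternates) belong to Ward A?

Removed: #2, #3, #4, #6, #8, #12, #14, #16, #18, #19, #20, #21, #22, #23, #24, #27.
Seated (10 incl. alternates): #1, #5, #7, #9, #10, #11, #13, #15, #17, #25.
Of those, in Ward A: #25 → 1.

1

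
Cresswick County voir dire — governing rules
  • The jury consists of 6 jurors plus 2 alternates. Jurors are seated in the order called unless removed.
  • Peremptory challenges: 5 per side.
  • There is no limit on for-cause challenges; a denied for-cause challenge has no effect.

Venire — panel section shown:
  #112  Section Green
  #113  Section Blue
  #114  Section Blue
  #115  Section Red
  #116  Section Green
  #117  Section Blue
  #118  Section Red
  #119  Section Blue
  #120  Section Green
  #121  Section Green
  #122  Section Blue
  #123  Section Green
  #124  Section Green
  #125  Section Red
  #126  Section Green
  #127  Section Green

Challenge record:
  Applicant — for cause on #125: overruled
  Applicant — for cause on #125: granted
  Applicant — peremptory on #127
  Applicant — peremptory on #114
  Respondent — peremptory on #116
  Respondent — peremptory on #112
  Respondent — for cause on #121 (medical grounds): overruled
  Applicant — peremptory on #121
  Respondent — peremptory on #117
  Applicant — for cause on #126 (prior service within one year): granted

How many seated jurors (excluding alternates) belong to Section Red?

2

Removed: #112, #114, #116, #117, #121, #125, #126, #127.
Seated jurors 1–6: #113, #115, #118, #119, #120, #122 (alternates #123, #124 not counted).
Of those, in Section Red: #115, #118 → 2.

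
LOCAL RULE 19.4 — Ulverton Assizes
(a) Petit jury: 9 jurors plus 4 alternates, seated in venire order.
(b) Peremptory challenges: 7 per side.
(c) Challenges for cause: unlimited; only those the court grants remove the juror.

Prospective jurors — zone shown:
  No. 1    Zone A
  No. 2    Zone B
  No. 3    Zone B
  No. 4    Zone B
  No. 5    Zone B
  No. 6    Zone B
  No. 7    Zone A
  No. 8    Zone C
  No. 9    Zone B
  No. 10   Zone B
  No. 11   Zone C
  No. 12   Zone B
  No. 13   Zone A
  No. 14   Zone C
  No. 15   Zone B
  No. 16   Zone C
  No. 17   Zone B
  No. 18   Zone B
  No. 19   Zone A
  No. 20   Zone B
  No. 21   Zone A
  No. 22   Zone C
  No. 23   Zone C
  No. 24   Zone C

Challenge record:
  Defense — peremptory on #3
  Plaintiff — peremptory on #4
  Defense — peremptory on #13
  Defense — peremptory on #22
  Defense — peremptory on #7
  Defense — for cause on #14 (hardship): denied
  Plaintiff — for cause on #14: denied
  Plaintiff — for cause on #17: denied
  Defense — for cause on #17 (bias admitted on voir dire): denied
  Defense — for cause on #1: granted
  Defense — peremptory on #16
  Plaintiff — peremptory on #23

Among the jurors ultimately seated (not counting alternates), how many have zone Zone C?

3

Removed: #1, #3, #4, #7, #13, #16, #22, #23.
Seated jurors 1–9: #2, #5, #6, #8, #9, #10, #11, #12, #14 (alternates #15, #17, #18, #19 not counted).
Of those, in Zone C: #8, #11, #14 → 3.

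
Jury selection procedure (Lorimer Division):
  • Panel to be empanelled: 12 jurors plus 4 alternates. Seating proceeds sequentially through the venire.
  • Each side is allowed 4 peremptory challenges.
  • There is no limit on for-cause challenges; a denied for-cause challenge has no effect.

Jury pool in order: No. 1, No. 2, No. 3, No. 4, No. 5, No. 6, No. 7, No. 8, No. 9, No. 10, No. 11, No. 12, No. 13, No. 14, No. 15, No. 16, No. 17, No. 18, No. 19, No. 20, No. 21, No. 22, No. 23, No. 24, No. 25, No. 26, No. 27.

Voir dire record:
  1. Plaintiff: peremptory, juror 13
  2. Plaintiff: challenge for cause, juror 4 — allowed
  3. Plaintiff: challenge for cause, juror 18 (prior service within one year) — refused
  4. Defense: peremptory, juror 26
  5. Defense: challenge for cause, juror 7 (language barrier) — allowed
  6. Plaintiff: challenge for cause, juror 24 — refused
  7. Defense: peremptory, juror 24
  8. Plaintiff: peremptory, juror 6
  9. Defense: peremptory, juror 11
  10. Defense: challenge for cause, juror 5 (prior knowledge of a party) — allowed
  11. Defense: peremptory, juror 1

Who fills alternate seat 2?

21

Removed: #1, #4, #5, #6, #7, #11, #13, #24, #26. (#18 stays — for-cause denied.)
Filling seats in venire order through position 14: #2, #3, #8, #9, #10, #12, #14, #15, #16, #17, #18, #19, #20, #21.
So alternate 2 is #21.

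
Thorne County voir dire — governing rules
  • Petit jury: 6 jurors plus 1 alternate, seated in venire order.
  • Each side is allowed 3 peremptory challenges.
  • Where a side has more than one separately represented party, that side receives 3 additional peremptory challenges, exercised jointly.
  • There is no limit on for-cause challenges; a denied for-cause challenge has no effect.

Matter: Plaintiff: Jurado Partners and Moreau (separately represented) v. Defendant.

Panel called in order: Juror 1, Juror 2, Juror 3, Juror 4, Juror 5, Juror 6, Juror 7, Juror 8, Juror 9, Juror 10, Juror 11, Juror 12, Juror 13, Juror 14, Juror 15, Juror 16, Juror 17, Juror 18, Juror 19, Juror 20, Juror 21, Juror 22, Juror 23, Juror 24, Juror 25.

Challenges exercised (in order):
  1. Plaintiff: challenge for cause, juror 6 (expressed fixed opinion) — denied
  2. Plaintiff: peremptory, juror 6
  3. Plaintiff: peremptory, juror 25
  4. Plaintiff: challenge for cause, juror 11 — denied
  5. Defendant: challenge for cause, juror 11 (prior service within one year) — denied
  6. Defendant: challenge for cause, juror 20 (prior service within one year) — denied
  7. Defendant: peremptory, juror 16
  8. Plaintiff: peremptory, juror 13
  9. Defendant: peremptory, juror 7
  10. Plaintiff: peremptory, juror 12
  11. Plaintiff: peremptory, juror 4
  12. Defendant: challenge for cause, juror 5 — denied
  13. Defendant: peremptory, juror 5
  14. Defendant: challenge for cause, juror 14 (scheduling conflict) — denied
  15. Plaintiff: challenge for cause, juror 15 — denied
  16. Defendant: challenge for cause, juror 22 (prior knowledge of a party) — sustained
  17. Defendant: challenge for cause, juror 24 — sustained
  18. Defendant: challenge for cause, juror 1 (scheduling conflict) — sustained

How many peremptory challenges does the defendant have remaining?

Defendant allotment: 3.
Defendant peremptories used: #16, #7, #5 — 3 (for-cause on #11, #20, #5, #14, #22, #24, #1 don't count).
Remaining: 3 − 3 = 0.

0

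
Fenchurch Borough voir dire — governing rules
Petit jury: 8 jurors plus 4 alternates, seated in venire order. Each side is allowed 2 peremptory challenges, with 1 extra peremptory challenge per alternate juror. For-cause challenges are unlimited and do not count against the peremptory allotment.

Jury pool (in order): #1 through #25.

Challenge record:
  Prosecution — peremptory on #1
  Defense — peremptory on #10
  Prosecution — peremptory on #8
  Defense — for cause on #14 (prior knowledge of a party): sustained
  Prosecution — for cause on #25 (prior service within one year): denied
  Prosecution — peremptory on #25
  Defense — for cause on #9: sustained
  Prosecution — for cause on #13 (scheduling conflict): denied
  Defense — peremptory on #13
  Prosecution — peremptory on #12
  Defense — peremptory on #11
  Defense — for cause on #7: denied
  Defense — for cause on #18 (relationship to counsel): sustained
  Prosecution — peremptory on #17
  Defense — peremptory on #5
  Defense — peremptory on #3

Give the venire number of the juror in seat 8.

20

Removed: #1, #3, #5, #8, #9, #10, #11, #12, #13, #14, #17, #18, #25. (#7 stays — for-cause denied.)
Seating in order: seats 1–8 → #2, #4, #6, #7, #15, #16, #19, #20; alternates → #21, #22, #23, #24.
So seat 8 is #20.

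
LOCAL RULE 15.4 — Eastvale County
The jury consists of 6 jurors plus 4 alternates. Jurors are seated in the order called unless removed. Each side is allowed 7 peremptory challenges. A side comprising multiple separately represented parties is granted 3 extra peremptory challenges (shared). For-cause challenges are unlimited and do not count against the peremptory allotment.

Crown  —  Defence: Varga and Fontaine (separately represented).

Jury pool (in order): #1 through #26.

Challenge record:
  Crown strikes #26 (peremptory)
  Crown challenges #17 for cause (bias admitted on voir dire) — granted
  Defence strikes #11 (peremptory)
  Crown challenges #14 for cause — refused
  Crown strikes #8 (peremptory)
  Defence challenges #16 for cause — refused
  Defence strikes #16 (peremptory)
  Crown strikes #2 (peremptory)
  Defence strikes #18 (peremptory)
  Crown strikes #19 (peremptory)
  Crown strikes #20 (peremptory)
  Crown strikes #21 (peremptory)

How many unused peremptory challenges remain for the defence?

7

Defence allotment: 7 base + 3 multi-party = 10.
Defence peremptories used: #11, #16, #18 — 3 (the for-cause on #16 doesn't count).
Remaining: 10 − 3 = 7.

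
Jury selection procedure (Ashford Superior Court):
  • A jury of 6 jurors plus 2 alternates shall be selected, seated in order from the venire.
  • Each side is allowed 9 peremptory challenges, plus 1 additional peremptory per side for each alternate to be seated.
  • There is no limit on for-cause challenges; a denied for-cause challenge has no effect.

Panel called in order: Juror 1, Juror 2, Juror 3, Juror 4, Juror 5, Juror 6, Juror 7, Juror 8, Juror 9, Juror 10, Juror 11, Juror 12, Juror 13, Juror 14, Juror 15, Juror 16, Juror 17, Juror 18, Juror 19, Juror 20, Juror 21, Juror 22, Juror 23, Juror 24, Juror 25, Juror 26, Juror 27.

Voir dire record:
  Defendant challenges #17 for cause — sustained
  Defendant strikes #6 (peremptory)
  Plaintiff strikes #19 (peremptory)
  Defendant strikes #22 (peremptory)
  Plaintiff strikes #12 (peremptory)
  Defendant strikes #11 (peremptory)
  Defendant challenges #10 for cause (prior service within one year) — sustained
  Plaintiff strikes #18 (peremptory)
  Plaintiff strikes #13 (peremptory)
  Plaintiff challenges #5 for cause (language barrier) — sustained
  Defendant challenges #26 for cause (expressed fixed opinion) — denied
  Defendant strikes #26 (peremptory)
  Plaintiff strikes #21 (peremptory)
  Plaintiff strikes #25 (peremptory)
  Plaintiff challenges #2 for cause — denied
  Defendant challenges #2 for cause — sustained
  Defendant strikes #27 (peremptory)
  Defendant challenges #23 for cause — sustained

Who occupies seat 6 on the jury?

9

Removed: #2, #5, #6, #10, #11, #12, #13, #17, #18, #19, #21, #22, #23, #25, #26, #27.
Filling seats in venire order through position 6: #1, #3, #4, #7, #8, #9.
So seat 6 is #9.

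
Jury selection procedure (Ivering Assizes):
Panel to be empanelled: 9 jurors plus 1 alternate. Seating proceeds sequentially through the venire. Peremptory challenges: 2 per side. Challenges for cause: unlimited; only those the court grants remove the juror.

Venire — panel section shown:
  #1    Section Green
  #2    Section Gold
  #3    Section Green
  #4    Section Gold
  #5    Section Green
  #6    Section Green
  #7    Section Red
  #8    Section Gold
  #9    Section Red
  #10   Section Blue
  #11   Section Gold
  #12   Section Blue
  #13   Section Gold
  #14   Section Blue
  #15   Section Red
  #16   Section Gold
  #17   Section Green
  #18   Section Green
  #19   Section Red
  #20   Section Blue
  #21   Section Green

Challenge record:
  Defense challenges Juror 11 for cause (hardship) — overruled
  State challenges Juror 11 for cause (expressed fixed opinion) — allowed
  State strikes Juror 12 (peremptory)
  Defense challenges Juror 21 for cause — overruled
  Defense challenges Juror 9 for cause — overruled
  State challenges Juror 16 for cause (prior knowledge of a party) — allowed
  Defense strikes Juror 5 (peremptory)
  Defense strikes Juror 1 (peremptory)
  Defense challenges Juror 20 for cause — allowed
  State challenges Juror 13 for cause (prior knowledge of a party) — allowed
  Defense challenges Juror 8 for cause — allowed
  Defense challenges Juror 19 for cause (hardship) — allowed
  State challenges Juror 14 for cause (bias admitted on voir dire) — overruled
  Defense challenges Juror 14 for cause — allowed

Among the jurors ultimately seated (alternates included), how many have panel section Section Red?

Removed: #1, #5, #8, #11, #12, #13, #14, #16, #19, #20.
Seated (10 incl. alternates): #2, #3, #4, #6, #7, #9, #10, #15, #17, #18.
Of those, in Section Red: #7, #9, #15 → 3.

3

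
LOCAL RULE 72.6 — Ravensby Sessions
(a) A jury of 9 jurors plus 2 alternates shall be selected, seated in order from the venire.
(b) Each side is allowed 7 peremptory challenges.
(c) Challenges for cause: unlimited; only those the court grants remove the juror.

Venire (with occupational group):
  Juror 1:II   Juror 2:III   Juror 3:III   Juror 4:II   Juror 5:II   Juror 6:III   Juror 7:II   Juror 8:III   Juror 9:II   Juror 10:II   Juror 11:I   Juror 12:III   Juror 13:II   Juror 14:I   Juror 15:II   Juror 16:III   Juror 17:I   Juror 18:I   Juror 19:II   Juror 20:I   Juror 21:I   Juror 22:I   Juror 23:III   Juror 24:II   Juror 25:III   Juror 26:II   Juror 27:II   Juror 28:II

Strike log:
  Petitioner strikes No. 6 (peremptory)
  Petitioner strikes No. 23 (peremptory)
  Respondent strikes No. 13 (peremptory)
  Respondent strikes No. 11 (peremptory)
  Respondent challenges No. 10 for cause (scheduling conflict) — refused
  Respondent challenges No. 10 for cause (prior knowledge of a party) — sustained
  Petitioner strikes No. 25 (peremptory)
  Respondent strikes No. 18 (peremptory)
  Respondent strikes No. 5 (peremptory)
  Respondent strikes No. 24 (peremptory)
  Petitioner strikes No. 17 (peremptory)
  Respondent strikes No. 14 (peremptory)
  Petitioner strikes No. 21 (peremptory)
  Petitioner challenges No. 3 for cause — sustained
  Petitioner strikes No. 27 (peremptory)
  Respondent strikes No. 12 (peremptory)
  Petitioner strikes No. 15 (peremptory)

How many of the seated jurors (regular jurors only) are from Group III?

Removed: #3, #5, #6, #10, #11, #12, #13, #14, #15, #17, #18, #21, #23, #24, #25, #27.
Seated jurors 1–9: #1, #2, #4, #7, #8, #9, #16, #19, #20 (alternates #22, #26 not counted).
Of those, in Group III: #2, #8, #16 → 3.

3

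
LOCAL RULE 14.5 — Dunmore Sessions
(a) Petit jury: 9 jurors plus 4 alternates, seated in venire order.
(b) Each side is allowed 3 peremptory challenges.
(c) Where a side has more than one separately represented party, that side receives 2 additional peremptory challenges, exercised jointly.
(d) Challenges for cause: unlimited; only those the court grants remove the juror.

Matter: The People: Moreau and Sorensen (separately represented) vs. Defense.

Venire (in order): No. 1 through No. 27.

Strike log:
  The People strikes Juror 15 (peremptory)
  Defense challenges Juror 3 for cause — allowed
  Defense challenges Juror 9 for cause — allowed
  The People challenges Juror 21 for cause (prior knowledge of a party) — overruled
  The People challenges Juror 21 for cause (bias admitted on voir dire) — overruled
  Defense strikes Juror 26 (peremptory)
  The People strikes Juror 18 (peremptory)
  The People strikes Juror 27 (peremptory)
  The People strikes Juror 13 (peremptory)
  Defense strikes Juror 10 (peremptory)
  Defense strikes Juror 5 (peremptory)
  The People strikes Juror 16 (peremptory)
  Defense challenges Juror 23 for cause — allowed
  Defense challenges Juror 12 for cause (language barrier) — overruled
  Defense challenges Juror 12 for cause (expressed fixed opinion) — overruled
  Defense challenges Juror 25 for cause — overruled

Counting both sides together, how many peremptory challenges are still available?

The People allotment: 3 base + 2 multi-party = 5. Defense allotment: 3.
The People peremptories used: #15, #18, #27, #13, #16 — 5 (for-cause on #21, #21 don't count).
Defense peremptories used: #26, #10, #5 — 3 (for-cause on #3, #9, #23, #12, #12, #25 don't count).
Remaining: (5 − 5) + (3 − 3) = 0.

0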